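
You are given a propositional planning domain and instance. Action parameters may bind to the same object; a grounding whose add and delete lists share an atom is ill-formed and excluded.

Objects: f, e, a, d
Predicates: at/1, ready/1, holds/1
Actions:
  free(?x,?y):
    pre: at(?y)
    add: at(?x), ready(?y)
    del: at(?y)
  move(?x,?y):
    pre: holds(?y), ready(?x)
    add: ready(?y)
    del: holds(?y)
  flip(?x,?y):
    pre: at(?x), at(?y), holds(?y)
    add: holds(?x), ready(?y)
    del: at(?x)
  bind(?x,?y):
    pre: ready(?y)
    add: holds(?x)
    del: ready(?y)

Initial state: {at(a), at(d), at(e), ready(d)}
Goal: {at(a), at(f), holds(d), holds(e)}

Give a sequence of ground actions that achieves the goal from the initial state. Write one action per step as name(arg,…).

free(f,e); bind(e,e); bind(d,d)

1. free(f,e)  →  {at(a), at(d), at(f), ready(d), ready(e)}
2. bind(e,e)  →  {at(a), at(d), at(f), holds(e), ready(d)}
3. bind(d,d)  →  {at(a), at(d), at(f), holds(d), holds(e)}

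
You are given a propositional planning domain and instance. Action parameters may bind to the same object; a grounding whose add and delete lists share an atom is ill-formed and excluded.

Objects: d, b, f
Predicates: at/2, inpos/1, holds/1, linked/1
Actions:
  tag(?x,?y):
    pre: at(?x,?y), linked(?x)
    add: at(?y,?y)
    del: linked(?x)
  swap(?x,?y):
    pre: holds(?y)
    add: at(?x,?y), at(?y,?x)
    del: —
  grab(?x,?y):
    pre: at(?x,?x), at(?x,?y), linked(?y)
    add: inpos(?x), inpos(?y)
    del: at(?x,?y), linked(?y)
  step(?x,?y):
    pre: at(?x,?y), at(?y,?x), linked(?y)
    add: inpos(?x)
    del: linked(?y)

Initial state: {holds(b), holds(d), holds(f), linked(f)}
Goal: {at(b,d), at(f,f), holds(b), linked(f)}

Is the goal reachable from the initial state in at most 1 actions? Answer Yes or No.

No

1. swap(d,b)  →  {at(b,d), at(d,b), holds(b), holds(d), holds(f), linked(f)}
2. swap(f,f)  →  {at(b,d), at(d,b), at(f,f), holds(b), holds(d), holds(f), linked(f)}
optimal plan length = 2; 2 > 1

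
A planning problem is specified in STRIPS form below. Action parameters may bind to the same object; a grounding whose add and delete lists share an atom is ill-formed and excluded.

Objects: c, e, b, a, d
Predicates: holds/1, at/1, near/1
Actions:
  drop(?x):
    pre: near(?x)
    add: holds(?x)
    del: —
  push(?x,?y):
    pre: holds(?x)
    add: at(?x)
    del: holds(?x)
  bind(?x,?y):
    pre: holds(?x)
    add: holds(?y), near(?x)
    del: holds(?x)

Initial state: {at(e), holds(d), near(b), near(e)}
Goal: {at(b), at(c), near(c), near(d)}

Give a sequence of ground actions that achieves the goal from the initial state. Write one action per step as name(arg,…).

bind(d,c); bind(c,b); drop(c); push(c,c); push(b,c)

1. bind(d,c)  →  {at(e), holds(c), near(b), near(d), near(e)}
2. bind(c,b)  →  {at(e), holds(b), near(b), near(c), near(d), near(e)}
3. drop(c)  →  {at(e), holds(b), holds(c), near(b), near(c), near(d), near(e)}
4. push(c,c)  →  {at(c), at(e), holds(b), near(b), near(c), near(d), near(e)}
5. push(b,c)  →  {at(b), at(c), at(e), near(b), near(c), near(d), near(e)}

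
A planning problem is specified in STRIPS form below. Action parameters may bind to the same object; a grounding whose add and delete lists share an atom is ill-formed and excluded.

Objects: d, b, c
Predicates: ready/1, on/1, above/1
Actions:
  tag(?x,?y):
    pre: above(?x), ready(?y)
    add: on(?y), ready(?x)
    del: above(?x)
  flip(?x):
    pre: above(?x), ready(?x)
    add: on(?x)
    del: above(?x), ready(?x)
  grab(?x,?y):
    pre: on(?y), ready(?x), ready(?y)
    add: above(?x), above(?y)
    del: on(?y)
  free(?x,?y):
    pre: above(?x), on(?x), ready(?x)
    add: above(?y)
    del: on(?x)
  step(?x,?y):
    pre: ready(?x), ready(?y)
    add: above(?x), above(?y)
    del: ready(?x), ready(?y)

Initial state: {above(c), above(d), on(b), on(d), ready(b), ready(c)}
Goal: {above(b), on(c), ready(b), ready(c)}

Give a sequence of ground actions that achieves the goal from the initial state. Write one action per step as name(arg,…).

tag(d,c); grab(d,b)

1. tag(d,c)  →  {above(c), on(b), on(c), on(d), ready(b), ready(c), ready(d)}
2. grab(d,b)  →  {above(b), above(c), above(d), on(c), on(d), ready(b), ready(c), ready(d)}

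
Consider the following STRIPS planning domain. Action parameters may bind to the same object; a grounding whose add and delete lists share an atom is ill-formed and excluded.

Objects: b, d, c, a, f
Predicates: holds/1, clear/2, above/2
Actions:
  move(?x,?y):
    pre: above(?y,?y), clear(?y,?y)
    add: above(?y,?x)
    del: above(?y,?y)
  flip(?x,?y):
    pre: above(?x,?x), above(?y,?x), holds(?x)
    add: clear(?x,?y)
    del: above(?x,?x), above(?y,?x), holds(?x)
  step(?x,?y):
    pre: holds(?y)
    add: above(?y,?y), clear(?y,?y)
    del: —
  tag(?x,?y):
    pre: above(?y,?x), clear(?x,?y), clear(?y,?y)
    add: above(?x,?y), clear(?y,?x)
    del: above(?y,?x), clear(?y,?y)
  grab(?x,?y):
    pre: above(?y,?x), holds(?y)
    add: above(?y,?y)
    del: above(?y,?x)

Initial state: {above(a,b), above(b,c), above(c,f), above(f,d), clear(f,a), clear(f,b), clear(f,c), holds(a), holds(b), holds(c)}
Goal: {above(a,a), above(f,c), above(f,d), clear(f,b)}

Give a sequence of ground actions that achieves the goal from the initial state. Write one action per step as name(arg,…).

1. step(b,c)  →  {above(a,b), above(b,c), above(c,c), above(c,f), above(f,d), clear(c,c), clear(f,a), clear(f,b), clear(f,c), holds(a), holds(b), holds(c)}
2. step(b,a)  →  {above(a,a), above(a,b), above(b,c), above(c,c), above(c,f), above(f,d), clear(a,a), clear(c,c), clear(f,a), clear(f,b), clear(f,c), holds(a), holds(b), holds(c)}
3. tag(f,c)  →  {above(a,a), above(a,b), above(b,c), above(c,c), above(f,c), above(f,d), clear(a,a), clear(c,f), clear(f,a), clear(f,b), clear(f,c), holds(a), holds(b), holds(c)}

step(b,c); step(b,a); tag(f,c)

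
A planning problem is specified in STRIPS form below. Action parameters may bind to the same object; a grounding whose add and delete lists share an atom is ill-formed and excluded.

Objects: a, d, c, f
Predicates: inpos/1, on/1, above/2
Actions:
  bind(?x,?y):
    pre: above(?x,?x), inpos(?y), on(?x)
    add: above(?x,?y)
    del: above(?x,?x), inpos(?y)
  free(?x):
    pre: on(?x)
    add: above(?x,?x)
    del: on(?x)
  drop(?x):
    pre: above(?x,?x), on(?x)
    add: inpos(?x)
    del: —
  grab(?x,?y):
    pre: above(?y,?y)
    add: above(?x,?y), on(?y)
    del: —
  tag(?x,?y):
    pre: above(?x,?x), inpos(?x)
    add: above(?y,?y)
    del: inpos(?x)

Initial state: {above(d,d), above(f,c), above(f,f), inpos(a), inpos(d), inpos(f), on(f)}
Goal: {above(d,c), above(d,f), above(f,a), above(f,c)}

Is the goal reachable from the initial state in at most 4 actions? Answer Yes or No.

Yes

1. grab(d,f)  →  {above(d,d), above(d,f), above(f,c), above(f,f), inpos(a), inpos(d), inpos(f), on(f)}
2. bind(f,a)  →  {above(d,d), above(d,f), above(f,a), above(f,c), inpos(d), inpos(f), on(f)}
3. tag(d,c)  →  {above(c,c), above(d,d), above(d,f), above(f,a), above(f,c), inpos(f), on(f)}
4. grab(d,c)  →  {above(c,c), above(d,c), above(d,d), above(d,f), above(f,a), above(f,c), inpos(f), on(c), on(f)}
optimal plan length = 4; 4 ≤ 4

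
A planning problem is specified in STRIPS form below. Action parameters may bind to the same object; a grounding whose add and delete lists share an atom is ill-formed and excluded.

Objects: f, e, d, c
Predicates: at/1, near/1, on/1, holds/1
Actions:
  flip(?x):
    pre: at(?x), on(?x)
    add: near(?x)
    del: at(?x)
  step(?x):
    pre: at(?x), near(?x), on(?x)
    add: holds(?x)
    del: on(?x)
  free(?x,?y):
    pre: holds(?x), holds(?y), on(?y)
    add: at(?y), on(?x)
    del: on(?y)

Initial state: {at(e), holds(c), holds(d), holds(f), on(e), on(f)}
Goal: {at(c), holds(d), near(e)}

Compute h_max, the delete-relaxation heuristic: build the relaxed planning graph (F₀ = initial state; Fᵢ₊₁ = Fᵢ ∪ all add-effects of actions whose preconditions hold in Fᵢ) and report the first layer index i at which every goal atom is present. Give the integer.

F0 = init (6 atoms)
F1 = F0 ∪ {at(f), near(e), on(c), on(d)}  (10 atoms)
F2 = F1 ∪ {at(c), at(d), holds(e), near(f)}  (14 atoms)
goal ⊆ F2  ⇒  h_max = 2

2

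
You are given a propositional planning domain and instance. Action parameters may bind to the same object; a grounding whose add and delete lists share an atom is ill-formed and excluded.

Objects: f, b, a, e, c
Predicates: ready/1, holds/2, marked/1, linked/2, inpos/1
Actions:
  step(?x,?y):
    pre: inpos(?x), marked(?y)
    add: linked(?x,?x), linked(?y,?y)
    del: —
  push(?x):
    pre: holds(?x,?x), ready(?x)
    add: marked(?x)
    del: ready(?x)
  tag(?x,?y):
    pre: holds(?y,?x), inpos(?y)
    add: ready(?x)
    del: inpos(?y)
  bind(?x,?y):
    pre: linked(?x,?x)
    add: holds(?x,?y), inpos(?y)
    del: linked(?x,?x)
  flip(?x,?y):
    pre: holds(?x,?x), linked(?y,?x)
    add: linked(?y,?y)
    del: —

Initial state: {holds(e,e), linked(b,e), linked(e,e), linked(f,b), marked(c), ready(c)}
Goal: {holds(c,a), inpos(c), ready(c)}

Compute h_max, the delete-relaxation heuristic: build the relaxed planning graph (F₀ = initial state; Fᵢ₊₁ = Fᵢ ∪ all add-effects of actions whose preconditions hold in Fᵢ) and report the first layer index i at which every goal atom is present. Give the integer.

F0 = init (6 atoms)
F1 = F0 ∪ {holds(e,a), holds(e,b), holds(e,c), holds(e,f), inpos(a), inpos(b), inpos(c), inpos(e), inpos(f), linked(b,b)}  (16 atoms)
F2 = F1 ∪ {holds(b,a), holds(b,b), holds(b,c), holds(b,e), holds(b,f), linked(a,a), linked(c,c), linked(f,f), ready(a), ready(b), ready(e), ready(f)}  (28 atoms)
F3 = F2 ∪ {holds(a,a), holds(a,b), holds(a,c), holds(a,e), holds(a,f), holds(c,a), holds(c,b), holds(c,c), holds(c,e), holds(c,f), holds(f,a), holds(f,b), holds(f,c), holds(f,e), holds(f,f), marked(b), marked(e)}  (45 atoms)
goal ⊆ F3  ⇒  h_max = 3

3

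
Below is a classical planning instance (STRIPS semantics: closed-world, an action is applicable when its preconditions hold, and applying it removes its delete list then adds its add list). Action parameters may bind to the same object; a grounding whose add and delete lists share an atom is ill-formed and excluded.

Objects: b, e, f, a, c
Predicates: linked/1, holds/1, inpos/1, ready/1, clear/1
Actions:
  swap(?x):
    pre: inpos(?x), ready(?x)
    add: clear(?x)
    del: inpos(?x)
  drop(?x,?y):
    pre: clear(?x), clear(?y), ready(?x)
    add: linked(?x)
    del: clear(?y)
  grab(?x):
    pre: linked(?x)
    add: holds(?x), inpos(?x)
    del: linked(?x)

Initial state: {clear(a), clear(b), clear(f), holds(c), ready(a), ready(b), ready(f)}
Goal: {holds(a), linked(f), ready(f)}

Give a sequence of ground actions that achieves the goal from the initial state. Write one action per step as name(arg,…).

drop(f,b); drop(a,f); grab(a)

1. drop(f,b)  →  {clear(a), clear(f), holds(c), linked(f), ready(a), ready(b), ready(f)}
2. drop(a,f)  →  {clear(a), holds(c), linked(a), linked(f), ready(a), ready(b), ready(f)}
3. grab(a)  →  {clear(a), holds(a), holds(c), inpos(a), linked(f), ready(a), ready(b), ready(f)}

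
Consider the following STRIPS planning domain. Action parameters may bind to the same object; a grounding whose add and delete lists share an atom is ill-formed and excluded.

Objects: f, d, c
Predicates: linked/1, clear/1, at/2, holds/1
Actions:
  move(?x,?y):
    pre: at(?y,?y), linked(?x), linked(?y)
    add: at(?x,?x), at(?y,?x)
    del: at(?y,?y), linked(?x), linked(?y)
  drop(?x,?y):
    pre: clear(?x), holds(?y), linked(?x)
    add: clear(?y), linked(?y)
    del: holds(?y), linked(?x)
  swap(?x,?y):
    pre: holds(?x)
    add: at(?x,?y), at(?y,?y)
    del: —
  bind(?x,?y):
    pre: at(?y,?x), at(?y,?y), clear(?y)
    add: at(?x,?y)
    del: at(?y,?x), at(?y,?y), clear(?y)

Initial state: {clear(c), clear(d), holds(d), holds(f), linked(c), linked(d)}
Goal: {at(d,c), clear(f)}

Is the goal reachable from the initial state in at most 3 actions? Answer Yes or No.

Yes

1. drop(d,f)  →  {clear(c), clear(d), clear(f), holds(d), linked(c), linked(f)}
2. swap(d,c)  →  {at(c,c), at(d,c), clear(c), clear(d), clear(f), holds(d), linked(c), linked(f)}
optimal plan length = 2; 2 ≤ 3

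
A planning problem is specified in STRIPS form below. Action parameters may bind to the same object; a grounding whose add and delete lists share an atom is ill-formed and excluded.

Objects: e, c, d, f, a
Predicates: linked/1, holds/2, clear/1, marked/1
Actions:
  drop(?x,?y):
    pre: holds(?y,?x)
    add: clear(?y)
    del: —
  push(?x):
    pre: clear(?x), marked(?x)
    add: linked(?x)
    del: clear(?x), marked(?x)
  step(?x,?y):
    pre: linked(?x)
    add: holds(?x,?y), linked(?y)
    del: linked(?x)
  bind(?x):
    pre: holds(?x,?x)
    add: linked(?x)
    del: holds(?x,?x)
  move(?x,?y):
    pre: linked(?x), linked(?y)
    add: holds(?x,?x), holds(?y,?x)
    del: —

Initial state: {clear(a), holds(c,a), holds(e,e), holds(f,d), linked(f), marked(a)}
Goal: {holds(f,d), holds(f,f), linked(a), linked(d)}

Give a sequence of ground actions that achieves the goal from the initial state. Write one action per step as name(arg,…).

push(a); move(f,f); step(f,d)

1. push(a)  →  {holds(c,a), holds(e,e), holds(f,d), linked(a), linked(f)}
2. move(f,f)  →  {holds(c,a), holds(e,e), holds(f,d), holds(f,f), linked(a), linked(f)}
3. step(f,d)  →  {holds(c,a), holds(e,e), holds(f,d), holds(f,f), linked(a), linked(d)}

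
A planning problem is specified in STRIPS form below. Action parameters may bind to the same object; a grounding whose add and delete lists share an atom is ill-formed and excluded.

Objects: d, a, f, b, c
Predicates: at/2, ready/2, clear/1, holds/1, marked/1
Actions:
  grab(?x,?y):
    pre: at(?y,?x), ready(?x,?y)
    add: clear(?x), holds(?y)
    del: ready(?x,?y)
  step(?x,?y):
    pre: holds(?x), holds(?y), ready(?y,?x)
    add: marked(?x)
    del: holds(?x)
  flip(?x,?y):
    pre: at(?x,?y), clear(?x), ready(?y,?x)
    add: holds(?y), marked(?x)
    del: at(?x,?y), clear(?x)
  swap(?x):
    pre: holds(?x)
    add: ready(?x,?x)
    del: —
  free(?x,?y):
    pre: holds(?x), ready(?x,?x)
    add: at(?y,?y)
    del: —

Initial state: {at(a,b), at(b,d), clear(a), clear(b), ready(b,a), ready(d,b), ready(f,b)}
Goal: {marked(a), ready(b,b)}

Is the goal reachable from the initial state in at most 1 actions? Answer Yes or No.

1. flip(a,b)  →  {at(b,d), clear(b), holds(b), marked(a), ready(b,a), ready(d,b), ready(f,b)}
2. swap(b)  →  {at(b,d), clear(b), holds(b), marked(a), ready(b,a), ready(b,b), ready(d,b), ready(f,b)}
optimal plan length = 2; 2 > 1

No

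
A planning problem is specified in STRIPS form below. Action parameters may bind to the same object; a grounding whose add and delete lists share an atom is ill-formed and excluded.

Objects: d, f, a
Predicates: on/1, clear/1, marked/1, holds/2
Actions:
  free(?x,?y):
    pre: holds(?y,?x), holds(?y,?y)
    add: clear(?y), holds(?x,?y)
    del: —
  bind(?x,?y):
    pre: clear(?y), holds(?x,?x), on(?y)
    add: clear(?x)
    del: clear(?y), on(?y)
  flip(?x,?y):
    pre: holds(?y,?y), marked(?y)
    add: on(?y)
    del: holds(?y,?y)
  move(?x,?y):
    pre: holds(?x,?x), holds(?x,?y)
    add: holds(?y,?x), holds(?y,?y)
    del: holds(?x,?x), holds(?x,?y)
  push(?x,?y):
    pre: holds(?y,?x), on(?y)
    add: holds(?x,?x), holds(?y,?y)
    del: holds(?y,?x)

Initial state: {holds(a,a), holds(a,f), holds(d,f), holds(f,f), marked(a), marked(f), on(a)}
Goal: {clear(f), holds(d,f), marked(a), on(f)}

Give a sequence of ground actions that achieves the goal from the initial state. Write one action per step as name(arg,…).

free(f,f); flip(d,f)

1. free(f,f)  →  {clear(f), holds(a,a), holds(a,f), holds(d,f), holds(f,f), marked(a), marked(f), on(a)}
2. flip(d,f)  →  {clear(f), holds(a,a), holds(a,f), holds(d,f), marked(a), marked(f), on(a), on(f)}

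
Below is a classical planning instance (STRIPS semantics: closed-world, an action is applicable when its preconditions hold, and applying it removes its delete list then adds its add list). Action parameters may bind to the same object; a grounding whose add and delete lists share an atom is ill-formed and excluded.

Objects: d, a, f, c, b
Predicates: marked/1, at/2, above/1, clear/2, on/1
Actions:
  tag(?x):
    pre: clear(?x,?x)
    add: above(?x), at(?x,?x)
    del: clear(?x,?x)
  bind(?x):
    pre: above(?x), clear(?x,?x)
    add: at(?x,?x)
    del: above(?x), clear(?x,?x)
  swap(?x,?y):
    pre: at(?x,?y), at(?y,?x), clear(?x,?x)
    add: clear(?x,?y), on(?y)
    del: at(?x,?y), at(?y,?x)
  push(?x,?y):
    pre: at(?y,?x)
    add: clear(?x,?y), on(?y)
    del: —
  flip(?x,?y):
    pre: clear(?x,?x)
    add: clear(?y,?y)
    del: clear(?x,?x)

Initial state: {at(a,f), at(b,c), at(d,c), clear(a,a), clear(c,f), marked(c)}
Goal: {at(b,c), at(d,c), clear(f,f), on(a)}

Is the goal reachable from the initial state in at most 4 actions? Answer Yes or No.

Yes

1. push(f,a)  →  {at(a,f), at(b,c), at(d,c), clear(a,a), clear(c,f), clear(f,a), marked(c), on(a)}
2. flip(a,f)  →  {at(a,f), at(b,c), at(d,c), clear(c,f), clear(f,a), clear(f,f), marked(c), on(a)}
optimal plan length = 2; 2 ≤ 4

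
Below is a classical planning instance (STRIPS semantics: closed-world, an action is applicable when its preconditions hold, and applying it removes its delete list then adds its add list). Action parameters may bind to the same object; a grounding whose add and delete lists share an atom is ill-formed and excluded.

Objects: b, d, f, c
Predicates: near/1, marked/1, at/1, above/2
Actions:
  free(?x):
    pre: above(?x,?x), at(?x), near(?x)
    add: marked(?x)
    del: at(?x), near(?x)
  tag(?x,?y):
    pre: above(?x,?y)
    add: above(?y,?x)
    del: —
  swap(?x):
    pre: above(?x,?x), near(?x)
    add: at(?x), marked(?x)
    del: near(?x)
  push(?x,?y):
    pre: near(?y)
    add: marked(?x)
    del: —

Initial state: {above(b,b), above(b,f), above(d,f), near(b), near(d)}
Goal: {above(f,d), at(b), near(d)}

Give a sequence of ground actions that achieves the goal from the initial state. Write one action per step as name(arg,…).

tag(d,f); swap(b)

1. tag(d,f)  →  {above(b,b), above(b,f), above(d,f), above(f,d), near(b), near(d)}
2. swap(b)  →  {above(b,b), above(b,f), above(d,f), above(f,d), at(b), marked(b), near(d)}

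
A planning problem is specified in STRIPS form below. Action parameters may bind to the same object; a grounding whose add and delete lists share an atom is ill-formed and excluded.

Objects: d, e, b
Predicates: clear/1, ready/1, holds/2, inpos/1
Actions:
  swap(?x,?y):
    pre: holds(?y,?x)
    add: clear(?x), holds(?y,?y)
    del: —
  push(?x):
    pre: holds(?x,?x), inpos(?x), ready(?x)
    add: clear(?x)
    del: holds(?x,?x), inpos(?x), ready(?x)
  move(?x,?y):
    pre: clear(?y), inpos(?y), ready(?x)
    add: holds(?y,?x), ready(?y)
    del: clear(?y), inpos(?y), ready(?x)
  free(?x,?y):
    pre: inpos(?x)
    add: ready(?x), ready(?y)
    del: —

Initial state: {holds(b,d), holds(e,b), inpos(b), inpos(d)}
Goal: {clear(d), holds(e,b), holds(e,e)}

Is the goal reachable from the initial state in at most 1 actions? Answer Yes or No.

No

1. swap(d,b)  →  {clear(d), holds(b,b), holds(b,d), holds(e,b), inpos(b), inpos(d)}
2. swap(b,e)  →  {clear(b), clear(d), holds(b,b), holds(b,d), holds(e,b), holds(e,e), inpos(b), inpos(d)}
optimal plan length = 2; 2 > 1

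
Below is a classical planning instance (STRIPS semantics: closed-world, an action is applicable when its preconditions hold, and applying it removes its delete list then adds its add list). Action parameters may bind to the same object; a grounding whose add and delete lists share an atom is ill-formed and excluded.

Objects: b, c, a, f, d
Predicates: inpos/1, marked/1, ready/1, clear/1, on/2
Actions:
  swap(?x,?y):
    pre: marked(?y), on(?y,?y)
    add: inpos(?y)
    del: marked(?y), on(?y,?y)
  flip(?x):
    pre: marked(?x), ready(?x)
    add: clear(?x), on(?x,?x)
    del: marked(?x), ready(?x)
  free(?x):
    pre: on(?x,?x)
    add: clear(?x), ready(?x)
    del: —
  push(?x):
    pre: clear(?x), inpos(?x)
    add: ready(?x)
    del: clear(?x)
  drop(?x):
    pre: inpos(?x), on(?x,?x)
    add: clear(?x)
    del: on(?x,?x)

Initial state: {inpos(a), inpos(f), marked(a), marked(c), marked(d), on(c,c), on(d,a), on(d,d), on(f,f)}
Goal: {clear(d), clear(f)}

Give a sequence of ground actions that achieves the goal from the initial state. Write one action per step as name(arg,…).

1. free(f)  →  {clear(f), inpos(a), inpos(f), marked(a), marked(c), marked(d), on(c,c), on(d,a), on(d,d), on(f,f), ready(f)}
2. free(d)  →  {clear(d), clear(f), inpos(a), inpos(f), marked(a), marked(c), marked(d), on(c,c), on(d,a), on(d,d), on(f,f), ready(d), ready(f)}

free(f); free(d)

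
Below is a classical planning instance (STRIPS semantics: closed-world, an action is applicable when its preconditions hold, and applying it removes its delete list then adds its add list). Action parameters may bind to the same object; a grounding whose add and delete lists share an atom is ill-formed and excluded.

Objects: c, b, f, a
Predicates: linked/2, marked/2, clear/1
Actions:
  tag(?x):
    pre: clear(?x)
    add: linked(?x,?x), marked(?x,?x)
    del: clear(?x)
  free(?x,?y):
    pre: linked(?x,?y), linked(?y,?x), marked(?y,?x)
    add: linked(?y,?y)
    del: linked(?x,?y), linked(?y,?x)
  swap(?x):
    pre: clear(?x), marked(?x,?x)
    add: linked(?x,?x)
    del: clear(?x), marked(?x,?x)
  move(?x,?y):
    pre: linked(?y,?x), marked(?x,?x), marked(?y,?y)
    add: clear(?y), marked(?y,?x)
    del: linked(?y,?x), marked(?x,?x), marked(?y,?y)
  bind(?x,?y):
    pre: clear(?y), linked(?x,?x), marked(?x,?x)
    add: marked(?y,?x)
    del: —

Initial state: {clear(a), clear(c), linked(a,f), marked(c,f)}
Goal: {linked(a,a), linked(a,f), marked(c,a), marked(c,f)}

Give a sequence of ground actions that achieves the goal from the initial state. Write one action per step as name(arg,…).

1. tag(a)  →  {clear(c), linked(a,a), linked(a,f), marked(a,a), marked(c,f)}
2. bind(a,c)  →  {clear(c), linked(a,a), linked(a,f), marked(a,a), marked(c,a), marked(c,f)}

tag(a); bind(a,c)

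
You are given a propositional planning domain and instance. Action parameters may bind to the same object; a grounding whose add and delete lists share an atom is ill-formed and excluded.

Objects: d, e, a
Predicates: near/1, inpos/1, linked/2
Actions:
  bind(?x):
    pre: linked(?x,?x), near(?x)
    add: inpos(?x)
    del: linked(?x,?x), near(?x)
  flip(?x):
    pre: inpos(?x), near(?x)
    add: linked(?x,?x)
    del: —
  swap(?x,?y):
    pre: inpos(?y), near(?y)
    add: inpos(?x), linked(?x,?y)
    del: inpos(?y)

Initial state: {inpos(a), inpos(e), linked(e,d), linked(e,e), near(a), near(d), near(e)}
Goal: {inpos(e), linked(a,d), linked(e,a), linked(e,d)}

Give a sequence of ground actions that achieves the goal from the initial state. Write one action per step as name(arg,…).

1. swap(d,e)  →  {inpos(a), inpos(d), linked(d,e), linked(e,d), linked(e,e), near(a), near(d), near(e)}
2. swap(e,a)  →  {inpos(d), inpos(e), linked(d,e), linked(e,a), linked(e,d), linked(e,e), near(a), near(d), near(e)}
3. swap(a,d)  →  {inpos(a), inpos(e), linked(a,d), linked(d,e), linked(e,a), linked(e,d), linked(e,e), near(a), near(d), near(e)}

swap(d,e); swap(e,a); swap(a,d)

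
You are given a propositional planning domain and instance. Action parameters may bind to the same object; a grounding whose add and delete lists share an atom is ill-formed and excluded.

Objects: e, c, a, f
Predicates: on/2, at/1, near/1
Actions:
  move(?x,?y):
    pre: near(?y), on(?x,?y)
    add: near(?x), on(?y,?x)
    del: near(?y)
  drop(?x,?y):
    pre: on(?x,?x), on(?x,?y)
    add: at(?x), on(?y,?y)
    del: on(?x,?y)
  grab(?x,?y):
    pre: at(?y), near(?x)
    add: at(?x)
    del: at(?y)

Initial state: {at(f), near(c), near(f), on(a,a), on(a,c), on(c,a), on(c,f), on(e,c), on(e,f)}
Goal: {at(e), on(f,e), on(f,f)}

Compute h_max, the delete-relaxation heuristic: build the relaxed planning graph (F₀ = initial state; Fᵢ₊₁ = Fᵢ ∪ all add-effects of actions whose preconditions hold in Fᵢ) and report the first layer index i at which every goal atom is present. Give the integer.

F0 = init (9 atoms)
F1 = F0 ∪ {at(a), at(c), near(a), near(e), on(c,c), on(c,e), on(f,c), on(f,e)}  (17 atoms)
F2 = F1 ∪ {at(e), on(e,e), on(f,f)}  (20 atoms)
goal ⊆ F2  ⇒  h_max = 2

2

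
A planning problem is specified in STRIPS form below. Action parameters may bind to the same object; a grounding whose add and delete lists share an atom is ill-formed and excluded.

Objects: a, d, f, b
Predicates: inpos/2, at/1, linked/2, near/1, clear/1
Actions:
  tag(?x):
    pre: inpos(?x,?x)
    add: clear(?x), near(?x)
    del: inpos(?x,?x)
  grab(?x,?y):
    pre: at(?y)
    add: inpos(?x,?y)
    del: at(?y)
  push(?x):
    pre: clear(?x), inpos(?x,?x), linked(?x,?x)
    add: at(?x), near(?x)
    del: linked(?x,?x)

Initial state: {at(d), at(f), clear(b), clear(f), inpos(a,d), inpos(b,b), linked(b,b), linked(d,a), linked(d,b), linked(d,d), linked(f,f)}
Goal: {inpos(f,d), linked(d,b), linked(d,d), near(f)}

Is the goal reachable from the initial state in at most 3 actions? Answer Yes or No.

1. grab(f,d)  →  {at(f), clear(b), clear(f), inpos(a,d), inpos(b,b), inpos(f,d), linked(b,b), linked(d,a), linked(d,b), linked(d,d), linked(f,f)}
2. grab(f,f)  →  {clear(b), clear(f), inpos(a,d), inpos(b,b), inpos(f,d), inpos(f,f), linked(b,b), linked(d,a), linked(d,b), linked(d,d), linked(f,f)}
3. tag(f)  →  {clear(b), clear(f), inpos(a,d), inpos(b,b), inpos(f,d), linked(b,b), linked(d,a), linked(d,b), linked(d,d), linked(f,f), near(f)}
optimal plan length = 3; 3 ≤ 3

Yes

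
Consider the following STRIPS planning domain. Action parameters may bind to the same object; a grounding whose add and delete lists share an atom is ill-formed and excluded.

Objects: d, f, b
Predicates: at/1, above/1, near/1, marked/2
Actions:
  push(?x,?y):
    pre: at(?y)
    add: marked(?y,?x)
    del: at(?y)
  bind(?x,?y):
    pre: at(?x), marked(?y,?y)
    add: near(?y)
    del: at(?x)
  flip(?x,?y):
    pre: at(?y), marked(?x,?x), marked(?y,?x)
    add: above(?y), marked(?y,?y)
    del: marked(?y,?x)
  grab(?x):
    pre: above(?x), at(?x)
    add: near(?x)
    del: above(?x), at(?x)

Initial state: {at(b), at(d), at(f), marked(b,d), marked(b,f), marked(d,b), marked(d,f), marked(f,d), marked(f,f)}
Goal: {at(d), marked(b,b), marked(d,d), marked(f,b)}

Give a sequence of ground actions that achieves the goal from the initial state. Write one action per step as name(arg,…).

1. push(b,f)  →  {at(b), at(d), marked(b,d), marked(b,f), marked(d,b), marked(d,f), marked(f,b), marked(f,d), marked(f,f)}
2. push(b,b)  →  {at(d), marked(b,b), marked(b,d), marked(b,f), marked(d,b), marked(d,f), marked(f,b), marked(f,d), marked(f,f)}
3. flip(f,d)  →  {above(d), at(d), marked(b,b), marked(b,d), marked(b,f), marked(d,b), marked(d,d), marked(f,b), marked(f,d), marked(f,f)}

push(b,f); push(b,b); flip(f,d)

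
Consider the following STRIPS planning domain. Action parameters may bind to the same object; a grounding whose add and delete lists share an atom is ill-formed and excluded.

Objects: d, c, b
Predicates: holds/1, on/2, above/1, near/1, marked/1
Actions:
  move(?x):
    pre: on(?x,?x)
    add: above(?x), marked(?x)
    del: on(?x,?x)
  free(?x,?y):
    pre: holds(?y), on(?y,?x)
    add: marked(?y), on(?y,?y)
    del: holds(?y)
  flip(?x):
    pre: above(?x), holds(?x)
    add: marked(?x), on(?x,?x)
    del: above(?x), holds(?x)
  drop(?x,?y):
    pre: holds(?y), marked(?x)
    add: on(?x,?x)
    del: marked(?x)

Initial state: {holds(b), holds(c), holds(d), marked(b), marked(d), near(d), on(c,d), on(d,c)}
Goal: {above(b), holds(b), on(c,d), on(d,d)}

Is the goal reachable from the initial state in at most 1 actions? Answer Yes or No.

No

1. free(c,d)  →  {holds(b), holds(c), marked(b), marked(d), near(d), on(c,d), on(d,c), on(d,d)}
2. drop(b,c)  →  {holds(b), holds(c), marked(d), near(d), on(b,b), on(c,d), on(d,c), on(d,d)}
3. move(b)  →  {above(b), holds(b), holds(c), marked(b), marked(d), near(d), on(c,d), on(d,c), on(d,d)}
optimal plan length = 3; 3 > 1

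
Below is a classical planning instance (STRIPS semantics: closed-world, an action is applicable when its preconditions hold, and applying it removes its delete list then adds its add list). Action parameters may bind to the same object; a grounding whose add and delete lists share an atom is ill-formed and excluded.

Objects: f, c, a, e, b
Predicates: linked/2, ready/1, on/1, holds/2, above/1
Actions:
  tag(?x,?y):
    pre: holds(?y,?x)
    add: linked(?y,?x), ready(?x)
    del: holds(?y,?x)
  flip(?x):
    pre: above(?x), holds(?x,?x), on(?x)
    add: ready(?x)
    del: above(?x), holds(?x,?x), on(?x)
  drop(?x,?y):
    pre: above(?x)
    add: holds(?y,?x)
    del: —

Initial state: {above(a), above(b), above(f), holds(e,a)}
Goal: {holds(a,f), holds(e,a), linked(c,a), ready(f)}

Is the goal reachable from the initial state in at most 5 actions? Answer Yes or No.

1. drop(f,f)  →  {above(a), above(b), above(f), holds(e,a), holds(f,f)}
2. tag(f,f)  →  {above(a), above(b), above(f), holds(e,a), linked(f,f), ready(f)}
3. drop(f,a)  →  {above(a), above(b), above(f), holds(a,f), holds(e,a), linked(f,f), ready(f)}
4. drop(a,c)  →  {above(a), above(b), above(f), holds(a,f), holds(c,a), holds(e,a), linked(f,f), ready(f)}
5. tag(a,c)  →  {above(a), above(b), above(f), holds(a,f), holds(e,a), linked(c,a), linked(f,f), ready(a), ready(f)}
optimal plan length = 5; 5 ≤ 5

Yes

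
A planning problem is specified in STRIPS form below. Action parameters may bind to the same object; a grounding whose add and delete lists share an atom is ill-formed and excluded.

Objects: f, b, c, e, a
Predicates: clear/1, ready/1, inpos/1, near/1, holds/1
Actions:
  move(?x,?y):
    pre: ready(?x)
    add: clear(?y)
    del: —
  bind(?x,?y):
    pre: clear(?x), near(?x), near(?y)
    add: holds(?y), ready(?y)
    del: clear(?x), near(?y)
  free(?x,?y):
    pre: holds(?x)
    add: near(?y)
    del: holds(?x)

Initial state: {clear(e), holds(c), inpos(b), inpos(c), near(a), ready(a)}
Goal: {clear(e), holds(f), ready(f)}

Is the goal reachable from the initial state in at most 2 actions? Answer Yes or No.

No

1. move(a,f)  →  {clear(e), clear(f), holds(c), inpos(b), inpos(c), near(a), ready(a)}
2. free(c,f)  →  {clear(e), clear(f), inpos(b), inpos(c), near(a), near(f), ready(a)}
3. bind(f,f)  →  {clear(e), holds(f), inpos(b), inpos(c), near(a), ready(a), ready(f)}
optimal plan length = 3; 3 > 2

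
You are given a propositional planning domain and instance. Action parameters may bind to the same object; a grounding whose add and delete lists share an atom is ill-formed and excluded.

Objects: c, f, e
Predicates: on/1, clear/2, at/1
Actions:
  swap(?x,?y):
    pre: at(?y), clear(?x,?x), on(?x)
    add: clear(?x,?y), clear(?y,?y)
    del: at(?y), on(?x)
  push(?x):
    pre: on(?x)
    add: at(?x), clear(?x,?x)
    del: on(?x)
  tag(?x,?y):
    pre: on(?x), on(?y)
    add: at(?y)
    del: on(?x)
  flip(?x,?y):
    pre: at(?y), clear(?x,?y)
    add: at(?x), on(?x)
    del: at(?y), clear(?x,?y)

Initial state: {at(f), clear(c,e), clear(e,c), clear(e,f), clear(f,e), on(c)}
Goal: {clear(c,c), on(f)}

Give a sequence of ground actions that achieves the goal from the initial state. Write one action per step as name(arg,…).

1. push(c)  →  {at(c), at(f), clear(c,c), clear(c,e), clear(e,c), clear(e,f), clear(f,e)}
2. flip(e,c)  →  {at(e), at(f), clear(c,c), clear(c,e), clear(e,f), clear(f,e), on(e)}
3. flip(f,e)  →  {at(f), clear(c,c), clear(c,e), clear(e,f), on(e), on(f)}

push(c); flip(e,c); flip(f,e)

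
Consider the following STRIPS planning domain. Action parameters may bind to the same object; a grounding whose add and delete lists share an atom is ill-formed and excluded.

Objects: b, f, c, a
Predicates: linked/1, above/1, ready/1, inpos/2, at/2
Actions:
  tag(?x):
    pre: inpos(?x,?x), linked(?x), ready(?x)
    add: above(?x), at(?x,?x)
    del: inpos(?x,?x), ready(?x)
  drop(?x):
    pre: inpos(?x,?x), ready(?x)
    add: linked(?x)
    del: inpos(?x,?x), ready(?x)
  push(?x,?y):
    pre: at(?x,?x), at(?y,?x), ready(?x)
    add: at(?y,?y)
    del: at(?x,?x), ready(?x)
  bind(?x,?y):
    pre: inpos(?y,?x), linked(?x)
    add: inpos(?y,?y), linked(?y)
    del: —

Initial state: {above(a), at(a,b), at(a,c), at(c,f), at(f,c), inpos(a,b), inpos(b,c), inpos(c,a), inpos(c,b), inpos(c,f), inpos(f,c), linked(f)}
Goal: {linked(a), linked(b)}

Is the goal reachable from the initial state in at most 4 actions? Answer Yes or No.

1. bind(f,c)  →  {above(a), at(a,b), at(a,c), at(c,f), at(f,c), inpos(a,b), inpos(b,c), inpos(c,a), inpos(c,b), inpos(c,c), inpos(c,f), inpos(f,c), linked(c), linked(f)}
2. bind(c,b)  →  {above(a), at(a,b), at(a,c), at(c,f), at(f,c), inpos(a,b), inpos(b,b), inpos(b,c), inpos(c,a), inpos(c,b), inpos(c,c), inpos(c,f), inpos(f,c), linked(b), linked(c), linked(f)}
3. bind(b,a)  →  {above(a), at(a,b), at(a,c), at(c,f), at(f,c), inpos(a,a), inpos(a,b), inpos(b,b), inpos(b,c), inpos(c,a), inpos(c,b), inpos(c,c), inpos(c,f), inpos(f,c), linked(a), linked(b), linked(c), linked(f)}
optimal plan length = 3; 3 ≤ 4

Yes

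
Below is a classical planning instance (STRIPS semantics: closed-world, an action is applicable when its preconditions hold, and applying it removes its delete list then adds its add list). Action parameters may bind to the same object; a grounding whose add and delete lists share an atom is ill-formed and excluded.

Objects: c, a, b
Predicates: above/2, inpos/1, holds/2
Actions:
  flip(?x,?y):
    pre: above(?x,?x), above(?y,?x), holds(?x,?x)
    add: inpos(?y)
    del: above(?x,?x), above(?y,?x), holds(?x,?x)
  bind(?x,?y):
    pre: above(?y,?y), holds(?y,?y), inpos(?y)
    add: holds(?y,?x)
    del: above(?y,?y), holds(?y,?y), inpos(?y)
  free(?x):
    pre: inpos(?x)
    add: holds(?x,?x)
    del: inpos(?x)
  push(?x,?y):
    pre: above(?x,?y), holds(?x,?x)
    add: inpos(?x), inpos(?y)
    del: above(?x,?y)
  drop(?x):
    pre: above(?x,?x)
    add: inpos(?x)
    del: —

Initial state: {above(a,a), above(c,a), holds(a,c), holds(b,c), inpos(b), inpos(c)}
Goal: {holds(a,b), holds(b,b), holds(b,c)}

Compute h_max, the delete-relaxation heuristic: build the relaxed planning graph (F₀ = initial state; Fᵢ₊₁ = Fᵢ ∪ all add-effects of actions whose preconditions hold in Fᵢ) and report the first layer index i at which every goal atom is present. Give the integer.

3

F0 = init (6 atoms)
F1 = F0 ∪ {holds(b,b), holds(c,c), inpos(a)}  (9 atoms)
F2 = F1 ∪ {holds(a,a)}  (10 atoms)
F3 = F2 ∪ {holds(a,b)}  (11 atoms)
goal ⊆ F3  ⇒  h_max = 3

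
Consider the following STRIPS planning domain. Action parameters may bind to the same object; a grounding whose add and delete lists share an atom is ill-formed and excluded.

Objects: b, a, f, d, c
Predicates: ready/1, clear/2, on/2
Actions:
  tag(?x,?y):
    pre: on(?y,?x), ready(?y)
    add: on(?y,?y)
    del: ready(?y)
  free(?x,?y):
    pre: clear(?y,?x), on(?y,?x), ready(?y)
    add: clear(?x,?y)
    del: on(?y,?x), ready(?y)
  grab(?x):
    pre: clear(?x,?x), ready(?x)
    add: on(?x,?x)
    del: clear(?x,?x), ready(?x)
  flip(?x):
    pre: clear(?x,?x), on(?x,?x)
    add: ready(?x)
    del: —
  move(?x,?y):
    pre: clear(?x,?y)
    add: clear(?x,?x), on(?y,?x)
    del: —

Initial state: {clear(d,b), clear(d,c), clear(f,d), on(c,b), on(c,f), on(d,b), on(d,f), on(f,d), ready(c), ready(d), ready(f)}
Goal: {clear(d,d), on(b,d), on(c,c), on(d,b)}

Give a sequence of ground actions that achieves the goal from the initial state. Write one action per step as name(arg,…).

tag(b,c); move(d,b)

1. tag(b,c)  →  {clear(d,b), clear(d,c), clear(f,d), on(c,b), on(c,c), on(c,f), on(d,b), on(d,f), on(f,d), ready(d), ready(f)}
2. move(d,b)  →  {clear(d,b), clear(d,c), clear(d,d), clear(f,d), on(b,d), on(c,b), on(c,c), on(c,f), on(d,b), on(d,f), on(f,d), ready(d), ready(f)}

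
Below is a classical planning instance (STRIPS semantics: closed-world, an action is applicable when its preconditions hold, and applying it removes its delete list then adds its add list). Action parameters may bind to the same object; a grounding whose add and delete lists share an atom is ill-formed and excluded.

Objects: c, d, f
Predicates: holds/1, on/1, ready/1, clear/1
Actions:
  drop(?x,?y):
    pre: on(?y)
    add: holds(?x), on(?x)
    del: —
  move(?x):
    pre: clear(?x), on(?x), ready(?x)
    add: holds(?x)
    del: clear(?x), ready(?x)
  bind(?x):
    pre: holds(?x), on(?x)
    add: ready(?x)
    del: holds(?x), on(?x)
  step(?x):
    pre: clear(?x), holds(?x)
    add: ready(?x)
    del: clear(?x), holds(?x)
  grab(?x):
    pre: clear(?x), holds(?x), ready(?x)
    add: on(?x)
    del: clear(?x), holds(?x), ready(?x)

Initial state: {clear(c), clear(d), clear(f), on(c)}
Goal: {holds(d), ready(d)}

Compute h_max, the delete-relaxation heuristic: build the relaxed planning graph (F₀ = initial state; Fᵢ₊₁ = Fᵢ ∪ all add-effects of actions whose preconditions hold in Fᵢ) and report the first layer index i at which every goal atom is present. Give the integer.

F0 = init (4 atoms)
F1 = F0 ∪ {holds(c), holds(d), holds(f), on(d), on(f)}  (9 atoms)
F2 = F1 ∪ {ready(c), ready(d), ready(f)}  (12 atoms)
goal ⊆ F2  ⇒  h_max = 2

2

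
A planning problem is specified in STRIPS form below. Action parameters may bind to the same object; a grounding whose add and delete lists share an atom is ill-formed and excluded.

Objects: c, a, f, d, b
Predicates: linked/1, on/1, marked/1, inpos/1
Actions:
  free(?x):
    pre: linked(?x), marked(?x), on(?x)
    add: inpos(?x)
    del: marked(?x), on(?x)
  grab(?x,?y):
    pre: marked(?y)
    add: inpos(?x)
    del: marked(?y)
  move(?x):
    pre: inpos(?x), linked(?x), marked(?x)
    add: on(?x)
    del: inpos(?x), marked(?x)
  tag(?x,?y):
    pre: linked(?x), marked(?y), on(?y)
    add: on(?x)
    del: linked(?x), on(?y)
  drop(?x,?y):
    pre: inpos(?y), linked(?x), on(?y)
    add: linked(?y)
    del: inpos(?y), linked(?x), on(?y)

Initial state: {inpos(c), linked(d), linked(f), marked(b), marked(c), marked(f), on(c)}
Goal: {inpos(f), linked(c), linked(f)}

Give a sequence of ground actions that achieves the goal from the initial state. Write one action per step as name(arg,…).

1. grab(f,c)  →  {inpos(c), inpos(f), linked(d), linked(f), marked(b), marked(f), on(c)}
2. drop(d,c)  →  {inpos(f), linked(c), linked(f), marked(b), marked(f)}

grab(f,c); drop(d,c)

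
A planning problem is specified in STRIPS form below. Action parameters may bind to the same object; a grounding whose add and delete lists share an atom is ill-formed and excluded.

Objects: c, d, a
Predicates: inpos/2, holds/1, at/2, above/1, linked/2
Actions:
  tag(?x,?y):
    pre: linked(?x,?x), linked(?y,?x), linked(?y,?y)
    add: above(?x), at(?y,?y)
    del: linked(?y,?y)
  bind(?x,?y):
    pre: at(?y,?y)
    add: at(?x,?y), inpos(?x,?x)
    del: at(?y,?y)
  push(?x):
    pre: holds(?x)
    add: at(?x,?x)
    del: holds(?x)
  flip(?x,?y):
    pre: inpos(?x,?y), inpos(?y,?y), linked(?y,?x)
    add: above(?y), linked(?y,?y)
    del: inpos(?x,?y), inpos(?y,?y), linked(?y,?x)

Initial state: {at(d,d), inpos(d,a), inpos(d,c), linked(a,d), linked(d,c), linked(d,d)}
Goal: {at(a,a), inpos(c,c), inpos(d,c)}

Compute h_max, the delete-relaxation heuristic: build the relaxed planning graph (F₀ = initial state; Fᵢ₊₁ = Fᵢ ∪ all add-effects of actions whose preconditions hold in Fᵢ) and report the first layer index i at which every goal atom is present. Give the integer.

F0 = init (6 atoms)
F1 = F0 ∪ {above(d), at(a,d), at(c,d), inpos(a,a), inpos(c,c)}  (11 atoms)
F2 = F1 ∪ {above(a), linked(a,a)}  (13 atoms)
F3 = F2 ∪ {at(a,a)}  (14 atoms)
goal ⊆ F3  ⇒  h_max = 3

3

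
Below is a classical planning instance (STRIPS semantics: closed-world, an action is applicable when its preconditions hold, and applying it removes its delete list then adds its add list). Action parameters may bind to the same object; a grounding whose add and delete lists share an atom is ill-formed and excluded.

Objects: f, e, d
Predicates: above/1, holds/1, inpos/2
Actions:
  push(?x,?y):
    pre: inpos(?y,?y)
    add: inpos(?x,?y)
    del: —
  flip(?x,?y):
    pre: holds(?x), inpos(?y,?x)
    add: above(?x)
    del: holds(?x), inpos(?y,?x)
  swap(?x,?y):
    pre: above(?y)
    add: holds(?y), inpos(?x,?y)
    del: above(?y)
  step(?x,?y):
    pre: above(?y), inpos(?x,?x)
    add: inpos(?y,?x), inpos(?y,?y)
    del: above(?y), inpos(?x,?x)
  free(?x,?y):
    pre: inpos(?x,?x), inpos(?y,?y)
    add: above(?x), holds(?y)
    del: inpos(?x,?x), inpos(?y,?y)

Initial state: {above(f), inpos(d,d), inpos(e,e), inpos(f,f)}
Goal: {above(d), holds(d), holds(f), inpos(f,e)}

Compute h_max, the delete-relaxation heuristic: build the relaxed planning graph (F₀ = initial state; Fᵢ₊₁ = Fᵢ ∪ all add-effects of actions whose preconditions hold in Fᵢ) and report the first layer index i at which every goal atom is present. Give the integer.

1

F0 = init (4 atoms)
F1 = F0 ∪ {above(d), above(e), holds(d), holds(e), holds(f), inpos(d,e), inpos(d,f), inpos(e,d), inpos(e,f), inpos(f,d), inpos(f,e)}  (15 atoms)
goal ⊆ F1  ⇒  h_max = 1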